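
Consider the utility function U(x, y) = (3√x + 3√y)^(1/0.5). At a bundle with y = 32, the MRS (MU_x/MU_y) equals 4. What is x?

For CES with ρ = 0.5, MRS = √(y/x).
Setting √(32/x) = 4 gives 32/x = 16 and x = 2.

x = 2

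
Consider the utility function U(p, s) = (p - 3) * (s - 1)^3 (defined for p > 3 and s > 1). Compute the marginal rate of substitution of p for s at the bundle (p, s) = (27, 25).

MU_p = (s−1)^3, MU_s = 3·(p−3)·(s−1)^2.
MRS = (1/3)·(s−1)/(p−3).
At (27, 25): MRS = 1/3.
So at (27, 25) the consumer would give up 1/3 units of s for one more unit of p.

MRS = 1/3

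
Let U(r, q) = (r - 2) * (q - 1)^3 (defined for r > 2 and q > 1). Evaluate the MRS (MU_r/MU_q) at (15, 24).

MU_r = (q−1)^3, MU_q = 3·(r−2)·(q−1)^2.
MRS = (1/3)·(q−1)/(r−2).
At (15, 24): MRS = 23/39.
That is, one extra unit of r is worth 23/39 units of q at the margin.

MRS = 23/39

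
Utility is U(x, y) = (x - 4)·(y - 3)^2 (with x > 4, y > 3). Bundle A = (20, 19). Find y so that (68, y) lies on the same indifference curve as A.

U(20, 19) = 4096.
Set U(68, y) = 4096 and solve.
With x = 68: (68 − 4) = 64, so (y − 3)^2 = 4096/64 = 64.
Taking the square root (with y > 3): y − 3 = 8, so y = 11.
Check: U(68, 11) = 4096.

y = 11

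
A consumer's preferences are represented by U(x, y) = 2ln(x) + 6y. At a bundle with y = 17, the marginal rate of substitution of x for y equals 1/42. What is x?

MU_x = 2/x, MU_y = 6.
MRS = 2/x ÷ 6.
MRS depends only on x: (1/3)/x = 1/42 ⇒ x = (1/3)/(1/42) = 14.

x = 14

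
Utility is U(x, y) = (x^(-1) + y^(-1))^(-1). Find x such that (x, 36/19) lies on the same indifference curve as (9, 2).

x = 12

U depends on (x, y) only through S = x^(-1) + y^(-1), so equal utility means equal S. At (9, 2): S = 11/18.
With y = 36/19: (36/19)^(-1) = 19/36, so x^(-1) = 11/18 − 19/36 = 1/12.
Hence x = 1/(1/12) = 12.
Check: U(12, 36/19) = 1.6364.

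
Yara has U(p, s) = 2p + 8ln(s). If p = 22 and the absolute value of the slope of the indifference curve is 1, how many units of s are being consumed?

MU_p = 2, MU_s = 8/s.
MRS = 2 ÷ (8/s).
MRS depends only on s: 0.25·s = 1 ⇒ s = 1/0.25 = 4.

s = 4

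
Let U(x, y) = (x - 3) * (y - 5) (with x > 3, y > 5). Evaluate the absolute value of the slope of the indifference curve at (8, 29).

MRS = 4.8

MU_x = (y−5), MU_y = (x−3).
MRS = (y−5)/(x−3).
At (8, 29): MRS = 4.8.
So at (8, 29) the consumer would give up 4.8 units of y for one more unit of x.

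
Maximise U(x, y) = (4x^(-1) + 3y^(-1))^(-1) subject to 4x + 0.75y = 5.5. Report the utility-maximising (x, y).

x* = 1, y* = 2

For CES with ρ = -1, MRS = (4/3)·(y/x)^2.
Tangency: set MRS = p_x/p_y = 4/0.75 = 16/3.
So (y/x)^2 = 4; taking the square root, y/x = 2, i.e. y = 2·x.
Substitute into the budget 4·x + 0.75·y = 5.5: 5.5·x = 5.5, so x* = 1 and y* = 2·1 = 2.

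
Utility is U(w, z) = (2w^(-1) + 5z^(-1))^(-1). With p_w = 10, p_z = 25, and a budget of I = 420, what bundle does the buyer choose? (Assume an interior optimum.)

For CES with ρ = -1, MRS = (2/5)·(z/w)^2.
Tangency: set MRS = p_w/p_z = 10/25 = 0.4.
So (z/w)^2 = 1; taking the square root, z/w = 1, i.e. z = w.
Substitute into the budget 10·w + 25·z = 420: 35·w = 420, so w* = 12 and z* = 12.

w* = 12, z* = 12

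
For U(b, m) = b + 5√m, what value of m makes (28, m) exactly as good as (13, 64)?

U(13, 64) = 53.
Set U(28, m) = 53 and solve.
With b = 28: 5√m = 53 − 28 = 25, so √m = 5 and m = 25.
Check: U(28, 25) = 53.

m = 25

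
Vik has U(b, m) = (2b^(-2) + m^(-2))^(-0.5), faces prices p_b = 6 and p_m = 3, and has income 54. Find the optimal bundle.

b* = 6, m* = 6

For CES with ρ = -2, MRS = (2/1)·(m/b)^3.
Tangency: set MRS = p_b/p_m = 6/3 = 2.
So (m/b)^3 = 1; taking the cube root, m/b = 1, i.e. m = b.
Substitute into the budget 6·b + 3·m = 54: 9·b = 54, so b* = 6 and m* = 6.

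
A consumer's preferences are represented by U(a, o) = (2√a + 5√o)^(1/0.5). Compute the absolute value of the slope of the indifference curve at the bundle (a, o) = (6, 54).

For CES with ρ = 0.5, MRS = (2/5)·√(o/a).
At (6, 54): MRS = 1.2.
So at (6, 54) the consumer would give up 1.2 units of o for one more unit of a.

MRS = 1.2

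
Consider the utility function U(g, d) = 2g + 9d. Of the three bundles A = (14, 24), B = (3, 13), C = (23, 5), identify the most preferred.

Bundle A

Evaluate utility at each bundle:
U(A) = 244.
U(B) = 123.
U(C) = 91.
Highest utility is A, so A ≻ B ≻ C.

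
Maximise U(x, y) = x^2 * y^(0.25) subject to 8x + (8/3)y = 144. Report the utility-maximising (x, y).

x* = 16, y* = 6

MU_x = 2·x·y^(0.25) and MU_y = 0.25·x^2·y^(-0.75).
MRS = MU_x/MU_y = (8)·y/x.
Tangency: set MRS = p_x/p_y = 8/(8/3) = 3.
So (8)·y/x = 3, i.e. y = 0.375·x.
Substitute into the budget 8·x + (8/3)·y = 144: 9·x = 144, so x* = 16.
Then y* = 0.375·16 = 6.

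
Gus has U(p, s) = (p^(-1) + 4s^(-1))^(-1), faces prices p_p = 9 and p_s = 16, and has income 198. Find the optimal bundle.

p* = 6, s* = 9

For CES with ρ = -1, MRS = (1/4)·(s/p)^2.
Tangency: set MRS = p_p/p_s = 9/16.
So (s/p)^2 = 2.25; taking the square root, s/p = 1.5, i.e. s = 1.5·p.
Substitute into the budget 9·p + 16·s = 198: 33·p = 198, so p* = 6 and s* = 1.5·6 = 9.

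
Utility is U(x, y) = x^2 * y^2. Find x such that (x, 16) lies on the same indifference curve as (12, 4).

U(12, 4) = 2304.
Set U(x, 16) = 2304 and solve.
With y = 16: 16^2 = 256, so x^2 = 2304/256 = 9; taking the square root, x = 3.
Check: U(3, 16) = 2304.

x = 3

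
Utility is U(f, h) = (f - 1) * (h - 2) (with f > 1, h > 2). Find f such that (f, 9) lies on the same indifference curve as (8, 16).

U(8, 16) = 98.
Set U(f, 9) = 98 and solve.
With h = 9: (9 − 2) = 7, so (f − 1) = 98/7 = 14.
So f = 1 + 14 = 15.
Check: U(15, 9) = 98.

f = 15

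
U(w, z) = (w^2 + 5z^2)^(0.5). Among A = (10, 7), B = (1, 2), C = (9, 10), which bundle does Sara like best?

Evaluate utility at each bundle:
U(A) = 18.574.
U(B) = 4.583.
U(C) = 24.104.
Highest utility is C, so C ≻ A ≻ B.

Bundle C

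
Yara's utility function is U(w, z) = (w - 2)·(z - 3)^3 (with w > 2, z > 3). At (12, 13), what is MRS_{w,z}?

MU_w = (z−3)^3, MU_z = 3·(w−2)·(z−3)^2.
MRS = (1/3)·(z−3)/(w−2).
At (12, 13): MRS = 1/3.
The indifference curve has slope −1/3 at this bundle.

MRS = 1/3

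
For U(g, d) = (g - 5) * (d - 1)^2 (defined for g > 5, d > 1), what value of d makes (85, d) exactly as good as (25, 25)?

U(25, 25) = 11520.
Set U(85, d) = 11520 and solve.
With g = 85: (85 − 5) = 80, so (d − 1)^2 = 11520/80 = 144.
Taking the square root (with d > 1): d − 1 = 12, so d = 13.
Check: U(85, 13) = 11520.

d = 13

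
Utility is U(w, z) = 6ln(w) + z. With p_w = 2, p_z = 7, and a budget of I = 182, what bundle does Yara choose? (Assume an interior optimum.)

w* = 21, z* = 20

MU_w = 6/w, MU_z = 1.
MRS = 6/w ÷ 1.
Tangency: set MRS = p_w/p_z = 2/7.
MRS depends only on w: 6/w = 2/7 ⇒ w* = 6/(2/7) = 21.
From the budget, 7·z = 182 − 2·21 = 140, so z* = 20.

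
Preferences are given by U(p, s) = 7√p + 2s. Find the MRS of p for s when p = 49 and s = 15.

MU_p = 7/(2√p), MU_s = 2.
MRS = 7/(2√p) ÷ 2.
At (49, 15): MRS = 0.25.
The indifference curve has slope −0.25 at this bundle.

MRS = 0.25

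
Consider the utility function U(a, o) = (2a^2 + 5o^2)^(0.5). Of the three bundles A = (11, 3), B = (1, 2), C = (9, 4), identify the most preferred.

Evaluate utility at each bundle:
U(A) = 16.941.
U(B) = 4.690.
U(C) = 15.556.
Highest utility is A, so A ≻ C ≻ B.

Bundle A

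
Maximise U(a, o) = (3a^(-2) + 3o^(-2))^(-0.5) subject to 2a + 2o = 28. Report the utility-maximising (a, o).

a* = 7, o* = 7

For CES with ρ = -2, MRS = (o/a)^3.
Tangency: set MRS = p_a/p_o = 2/2 = 1.
So (o/a)^3 = 1; taking the cube root, o/a = 1, i.e. o = a.
Substitute into the budget 2·a + 2·o = 28: 4·a = 28, so a* = 7 and o* = 7.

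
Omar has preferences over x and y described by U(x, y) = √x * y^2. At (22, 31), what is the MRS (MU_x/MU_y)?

MU_x = 0.5·x^(-0.5)·y^2 and MU_y = 2·√x·y.
MRS = MU_x/MU_y = (0.25)·y/x.
At (22, 31): MRS = 31/88.
That is, one extra unit of x is worth 31/88 units of y at the margin.

MRS = 31/88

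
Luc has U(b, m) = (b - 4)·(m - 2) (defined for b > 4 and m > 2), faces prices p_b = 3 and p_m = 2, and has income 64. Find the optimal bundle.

MU_b = (m−2), MU_m = (b−4).
MRS = (m−2)/(b−4).
Tangency: set MRS = p_b/p_m = 3/2 = 1.5.
So (m − 2)/(b − 4) = 1.5, i.e. (m − 2) = 1.5·(b − 4).
Rewrite the budget in excess-of-subsistence terms: 3·(b − 4) + 2·(m − 2) = 64 − 3·4 − 2·2 = 48.
Substituting, 6·(b − 4) = 48, so b − 4 = 8 and b* = 12.
Then m − 2 = 1.5·8 = 12, so m* = 14.

b* = 12, m* = 14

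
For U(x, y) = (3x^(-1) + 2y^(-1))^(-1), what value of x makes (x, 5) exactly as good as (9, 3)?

U depends on (x, y) only through S = 3x^(-1) + 2y^(-1), so equal utility means equal S. At (9, 3): S = 1.
With y = 5: 2·5^(-1) = 0.4, so 3x^(-1) = 1 − 0.4 = 0.6, i.e. x^(-1) = 0.2.
Hence x = 1/0.2 = 5.
Check: U(5, 5) = 1.

x = 5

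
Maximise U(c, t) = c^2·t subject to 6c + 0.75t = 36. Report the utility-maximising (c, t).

MU_c = 2·c·t and MU_t = c^2.
MRS = MU_c/MU_t = (2/1)·t/c.
Tangency: set MRS = p_c/p_t = 6/0.75 = 8.
So (2/1)·t/c = 8, i.e. t = 4·c.
Substitute into the budget 6·c + 0.75·t = 36: 9·c = 36, so c* = 4.
Then t* = 4·4 = 16.

c* = 4, t* = 16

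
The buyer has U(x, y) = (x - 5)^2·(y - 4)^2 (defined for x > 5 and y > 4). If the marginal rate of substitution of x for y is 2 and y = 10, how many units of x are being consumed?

x = 8

MU_x = 2·(x−5)·(y−4)^2, MU_y = 2·(x−5)^2·(y−4).
MRS = (y−4)/(x−5).
Substitute y = 10: MRS = 6/(x − 5). Setting this equal to 2 gives x − 5 = 6/2 = 3, so x = 8.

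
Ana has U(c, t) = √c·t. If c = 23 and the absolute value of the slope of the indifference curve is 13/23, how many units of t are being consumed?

t = 26

MU_c = 0.5·c^(-0.5)·t and MU_t = √c.
MRS = MU_c/MU_t = (0.5)·t/c.
Substitute c = 23: MRS = t/46. Setting t/46 = 13/23 gives t = (13/23)·46 = 26.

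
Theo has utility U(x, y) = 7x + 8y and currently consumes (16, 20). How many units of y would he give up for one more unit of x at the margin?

MRS = 0.875

MU_x = 7, MU_y = 8, so MRS = 7/8 = 0.875 at every bundle.
At (16, 20): MRS = 0.875.
The indifference curve has slope −0.875 at this bundle.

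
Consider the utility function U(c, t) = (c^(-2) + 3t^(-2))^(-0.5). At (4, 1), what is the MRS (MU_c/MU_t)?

MRS = 1/192

For CES with ρ = -2, MRS = (1/3)·(t/c)^3.
At (4, 1): MRS = 1/192.
That is, one extra unit of c is worth 1/192 units of t at the margin.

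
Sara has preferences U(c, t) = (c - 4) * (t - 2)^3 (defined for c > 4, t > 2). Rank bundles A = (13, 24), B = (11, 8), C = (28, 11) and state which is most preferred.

Bundle A

Evaluate utility at each bundle:
U(A) = 95832.
U(B) = 1512.
U(C) = 17496.
Highest utility is A, so A ≻ C ≻ B.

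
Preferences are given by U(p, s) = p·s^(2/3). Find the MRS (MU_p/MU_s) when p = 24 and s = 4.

MU_p = s^(2/3) and MU_s = 2/3·p·s^(-1/3).
MRS = MU_p/MU_s = (1.5)·s/p.
At (24, 4): MRS = 0.25.
The indifference curve has slope −0.25 at this bundle.

MRS = 0.25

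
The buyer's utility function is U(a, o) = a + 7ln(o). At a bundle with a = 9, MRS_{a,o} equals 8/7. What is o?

o = 8

MU_a = 1, MU_o = 7/o.
MRS = 1 ÷ (7/o).
MRS depends only on o: (1/7)·o = 8/7 ⇒ o = (8/7)/(1/7) = 8.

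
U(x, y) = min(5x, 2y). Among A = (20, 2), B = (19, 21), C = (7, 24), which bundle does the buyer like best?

Bundle B

Evaluate utility at each bundle:
U(A) = 4.
U(B) = 42.
U(C) = 35.
Highest utility is B, so B ≻ C ≻ A.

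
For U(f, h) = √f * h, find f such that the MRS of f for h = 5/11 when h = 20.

f = 22

MU_f = 0.5·f^(-0.5)·h and MU_h = √f.
MRS = MU_f/MU_h = (0.5)·h/f.
Substitute h = 20: MRS = 10/f. Setting 10/f = 5/11 gives f = 10/(5/11) = 22.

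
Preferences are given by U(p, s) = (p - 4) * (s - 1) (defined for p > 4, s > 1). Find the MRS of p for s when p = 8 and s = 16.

MU_p = (s−1), MU_s = (p−4).
MRS = (s−1)/(p−4).
At (8, 16): MRS = 3.75.
That is, one extra unit of p is worth 3.75 units of s at the margin.

MRS = 3.75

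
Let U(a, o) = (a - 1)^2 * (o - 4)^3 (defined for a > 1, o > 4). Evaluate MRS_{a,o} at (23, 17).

MRS = 13/33

MU_a = 2·(a−1)·(o−4)^3, MU_o = 3·(a−1)^2·(o−4)^2.
MRS = (2/3)·(o−4)/(a−1).
At (23, 17): MRS = 13/33.
That is, one extra unit of a is worth 13/33 units of o at the margin.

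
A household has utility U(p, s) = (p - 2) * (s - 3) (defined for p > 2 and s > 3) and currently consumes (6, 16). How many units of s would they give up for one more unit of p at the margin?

MU_p = (s−3), MU_s = (p−2).
MRS = (s−3)/(p−2).
At (6, 16): MRS = 3.25.
That is, one extra unit of p is worth 3.25 units of s at the margin.

MRS = 3.25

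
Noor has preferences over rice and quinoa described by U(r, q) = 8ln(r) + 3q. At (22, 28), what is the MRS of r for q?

MRS = 4/33

MU_r = 8/r, MU_q = 3.
MRS = 8/r ÷ 3.
At (22, 28): MRS = 4/33.
The indifference curve has slope −4/33 at this bundle.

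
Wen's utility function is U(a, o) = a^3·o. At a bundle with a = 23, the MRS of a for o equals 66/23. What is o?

MU_a = 3·a^2·o and MU_o = a^3.
MRS = MU_a/MU_o = (3/1)·o/a.
Substitute a = 23: MRS = o/(23/3). Setting o/(23/3) = 66/23 gives o = (66/23)·(23/3) = 22.

o = 22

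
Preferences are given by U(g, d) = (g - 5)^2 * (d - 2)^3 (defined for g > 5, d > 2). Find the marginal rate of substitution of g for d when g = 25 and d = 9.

MRS = 7/30

MU_g = 2·(g−5)·(d−2)^3, MU_d = 3·(g−5)^2·(d−2)^2.
MRS = (2/3)·(d−2)/(g−5).
At (25, 9): MRS = 7/30.
The indifference curve has slope −7/30 at this bundle.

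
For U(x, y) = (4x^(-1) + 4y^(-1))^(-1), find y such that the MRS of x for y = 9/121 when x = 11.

y = 3

For CES with ρ = -1, MRS = (y/x)^2.
Setting (y/11)^2 = 9/121 gives y/11 = 3/11 and y = 3.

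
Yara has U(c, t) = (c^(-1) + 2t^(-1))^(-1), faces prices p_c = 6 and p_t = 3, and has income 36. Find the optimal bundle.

c* = 3, t* = 6

For CES with ρ = -1, MRS = (1/2)·(t/c)^2.
Tangency: set MRS = p_c/p_t = 6/3 = 2.
So (t/c)^2 = 4; taking the square root, t/c = 2, i.e. t = 2·c.
Substitute into the budget 6·c + 3·t = 36: 12·c = 36, so c* = 3 and t* = 2·3 = 6.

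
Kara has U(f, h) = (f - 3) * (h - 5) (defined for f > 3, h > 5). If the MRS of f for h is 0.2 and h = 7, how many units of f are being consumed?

MU_f = (h−5), MU_h = (f−3).
MRS = (h−5)/(f−3).
Substitute h = 7: MRS = 2/(f − 3). Setting this equal to 0.2 gives f − 3 = 2/0.2 = 10, so f = 13.

f = 13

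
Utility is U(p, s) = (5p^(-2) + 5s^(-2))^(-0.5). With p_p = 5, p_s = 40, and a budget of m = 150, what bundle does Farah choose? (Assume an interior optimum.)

p* = 6, s* = 3

For CES with ρ = -2, MRS = (s/p)^3.
Tangency: set MRS = p_p/p_s = 5/40 = 0.125.
So (s/p)^3 = 0.125; taking the cube root, s/p = 0.5, i.e. s = 0.5·p.
Substitute into the budget 5·p + 40·s = 150: 25·p = 150, so p* = 6 and s* = 0.5·6 = 3.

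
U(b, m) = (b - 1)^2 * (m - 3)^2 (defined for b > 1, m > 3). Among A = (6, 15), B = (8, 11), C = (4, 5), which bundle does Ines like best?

Bundle A

Evaluate utility at each bundle:
U(A) = 3600.
U(B) = 3136.
U(C) = 36.
Highest utility is A, so A ≻ B ≻ C.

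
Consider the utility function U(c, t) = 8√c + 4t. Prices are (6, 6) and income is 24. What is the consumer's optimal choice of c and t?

c* = 1, t* = 3

MU_c = 8/(2√c), MU_t = 4.
MRS = 8/(2√c) ÷ 4.
Tangency: set MRS = p_c/p_t = 6/6 = 1.
MRS depends only on c: 1/√c = 1 ⇒ √c = 1/1 = 1 ⇒ c* = 1.
From the budget, 6·t = 24 − 6·1 = 18, so t* = 3.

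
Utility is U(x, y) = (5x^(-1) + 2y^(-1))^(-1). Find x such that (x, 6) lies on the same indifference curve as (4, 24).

U depends on (x, y) only through S = 5x^(-1) + 2y^(-1), so equal utility means equal S. At (4, 24): S = 4/3.
With y = 6: 2·6^(-1) = 1/3, so 5x^(-1) = 4/3 − 1/3 = 1, i.e. x^(-1) = 0.2.
Hence x = 1/0.2 = 5.
Check: U(5, 6) = 0.75.

x = 5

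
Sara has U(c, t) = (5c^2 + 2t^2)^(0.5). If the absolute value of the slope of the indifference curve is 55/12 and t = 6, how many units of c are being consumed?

For CES with ρ = 2, MRS = (5/2)·(t/c)^(-1).
Setting (5/2)·(6/c)^(-1) = 55/12 gives (6/c)^(-1) = 11/6, so 6/c = 6/11 and c = 11.

c = 11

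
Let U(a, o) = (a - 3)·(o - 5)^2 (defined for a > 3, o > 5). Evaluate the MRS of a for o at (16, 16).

MU_a = (o−5)^2, MU_o = 2·(a−3)·(o−5).
MRS = (1/2)·(o−5)/(a−3).
At (16, 16): MRS = 11/26.
That is, one extra unit of a is worth 11/26 units of o at the margin.

MRS = 11/26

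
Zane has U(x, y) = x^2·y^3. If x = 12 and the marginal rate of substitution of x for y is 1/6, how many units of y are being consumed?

y = 3

MU_x = 2·x·y^3 and MU_y = 3·x^2·y^2.
MRS = MU_x/MU_y = (2/3)·y/x.
Substitute x = 12: MRS = y/18. Setting y/18 = 1/6 gives y = (1/6)·18 = 3.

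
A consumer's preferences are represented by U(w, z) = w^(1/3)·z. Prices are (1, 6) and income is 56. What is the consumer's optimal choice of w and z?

w* = 14, z* = 7

MU_w = 1/3·w^(-2/3)·z and MU_z = w^(1/3).
MRS = MU_w/MU_z = (1/3)·z/w.
Tangency: set MRS = p_w/p_z = 1/6.
So (1/3)·z/w = 1/6, i.e. z = 0.5·w.
Substitute into the budget 1·w + 6·z = 56: 4·w = 56, so w* = 14.
Then z* = 0.5·14 = 7.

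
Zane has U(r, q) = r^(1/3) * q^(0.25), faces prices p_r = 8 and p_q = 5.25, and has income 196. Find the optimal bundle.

MU_r = 1/3·r^(-2/3)·q^(0.25) and MU_q = 0.25·r^(1/3)·q^(-0.75).
MRS = MU_r/MU_q = (4/3)·q/r.
Tangency: set MRS = p_r/p_q = 8/5.25 = 32/21.
So (4/3)·q/r = 32/21, i.e. q = (8/7)·r.
Substitute into the budget 8·r + 5.25·q = 196: 14·r = 196, so r* = 14.
Then q* = (8/7)·14 = 16.

r* = 14, q* = 16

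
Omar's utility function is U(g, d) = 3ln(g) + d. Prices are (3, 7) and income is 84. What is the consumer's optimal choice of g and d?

g* = 7, d* = 9

MU_g = 3/g, MU_d = 1.
MRS = 3/g ÷ 1.
Tangency: set MRS = p_g/p_d = 3/7.
MRS depends only on g: 3/g = 3/7 ⇒ g* = 3/(3/7) = 7.
From the budget, 7·d = 84 − 3·7 = 63, so d* = 9.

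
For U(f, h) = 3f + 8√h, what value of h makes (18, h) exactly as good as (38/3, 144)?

U(38/3, 144) = 134.
Set U(18, h) = 134 and solve.
With f = 18: 8√h = 134 − 3·18 = 80, so √h = 10 and h = 100.
Check: U(18, 100) = 134.

h = 100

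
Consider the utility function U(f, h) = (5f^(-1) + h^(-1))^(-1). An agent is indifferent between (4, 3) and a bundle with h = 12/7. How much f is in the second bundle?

f = 5

U depends on (f, h) only through S = 5f^(-1) + h^(-1), so equal utility means equal S. At (4, 3): S = 19/12.
With h = 12/7: (12/7)^(-1) = 7/12, so 5f^(-1) = 19/12 − 7/12 = 1, i.e. f^(-1) = 0.2.
Hence f = 1/0.2 = 5.
Check: U(5, 12/7) = 0.6316.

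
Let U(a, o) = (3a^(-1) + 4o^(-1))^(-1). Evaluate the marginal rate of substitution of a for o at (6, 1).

For CES with ρ = -1, MRS = (3/4)·(o/a)^2.
At (6, 1): MRS = 1/48.
That is, one extra unit of a is worth 1/48 units of o at the margin.

MRS = 1/48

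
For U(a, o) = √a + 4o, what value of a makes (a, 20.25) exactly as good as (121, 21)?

a = 196

U(121, 21) = 95.
Set U(a, 20.25) = 95 and solve.
With o = 20.25: √a = 95 − 4·20.25 = 14, so √a = 14 and a = 196.
Check: U(196, 20.25) = 95.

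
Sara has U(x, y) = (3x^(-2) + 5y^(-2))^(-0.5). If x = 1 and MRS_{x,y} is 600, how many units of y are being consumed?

For CES with ρ = -2, MRS = (3/5)·(y/x)^3.
Setting (3/5)·(y/1)^3 = 600 gives (y/1)^3 = 1000, so y/1 = 10 and y = 10.

y = 10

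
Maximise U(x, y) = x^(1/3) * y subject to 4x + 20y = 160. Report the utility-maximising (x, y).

MU_x = 1/3·x^(-2/3)·y and MU_y = x^(1/3).
MRS = MU_x/MU_y = (1/3)·y/x.
Tangency: set MRS = p_x/p_y = 4/20 = 0.2.
So (1/3)·y/x = 0.2, i.e. y = 0.6·x.
Substitute into the budget 4·x + 20·y = 160: 16·x = 160, so x* = 10.
Then y* = 0.6·10 = 6.

x* = 10, y* = 6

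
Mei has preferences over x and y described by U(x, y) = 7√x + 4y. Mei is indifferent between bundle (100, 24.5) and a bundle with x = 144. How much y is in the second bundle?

y = 21

U(100, 24.5) = 168.
Set U(144, y) = 168 and solve.
With x = 144: √144 = 12, so 4y = 168 − 7·12 = 84 and y = 21.
Check: U(144, 21) = 168.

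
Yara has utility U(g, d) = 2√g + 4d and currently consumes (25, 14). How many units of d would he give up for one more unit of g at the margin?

MRS = 0.05

MU_g = 2/(2√g), MU_d = 4.
MRS = 2/(2√g) ÷ 4.
At (25, 14): MRS = 0.05.
The indifference curve has slope −0.05 at this bundle.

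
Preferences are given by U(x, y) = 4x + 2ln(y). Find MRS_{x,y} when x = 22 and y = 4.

MU_x = 4, MU_y = 2/y.
MRS = 4 ÷ (2/y).
At (22, 4): MRS = 8.
The indifference curve has slope −8 at this bundle.

MRS = 8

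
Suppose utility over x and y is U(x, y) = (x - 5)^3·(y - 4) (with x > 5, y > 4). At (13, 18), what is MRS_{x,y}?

MRS = 5.25

MU_x = 3·(x−5)^2·(y−4), MU_y = (x−5)^3.
MRS = (3/1)·(y−4)/(x−5).
At (13, 18): MRS = 5.25.
So at (13, 18) the consumer would give up 5.25 units of y for one more unit of x.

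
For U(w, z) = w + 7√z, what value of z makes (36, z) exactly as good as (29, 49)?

z = 36

U(29, 49) = 78.
Set U(36, z) = 78 and solve.
With w = 36: 7√z = 78 − 36 = 42, so √z = 6 and z = 36.
Check: U(36, 36) = 78.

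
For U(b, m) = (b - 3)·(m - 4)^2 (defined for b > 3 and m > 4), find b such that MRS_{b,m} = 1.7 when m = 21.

MU_b = (m−4)^2, MU_m = 2·(b−3)·(m−4).
MRS = (1/2)·(m−4)/(b−3).
Substitute m = 21: MRS = 8.5/(b − 3). Setting this equal to 1.7 gives b − 3 = 8.5/1.7 = 5, so b = 8.

b = 8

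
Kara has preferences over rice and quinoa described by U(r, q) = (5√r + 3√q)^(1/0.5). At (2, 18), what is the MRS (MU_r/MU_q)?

For CES with ρ = 0.5, MRS = (5/3)·√(q/r).
At (2, 18): MRS = 5.
That is, one extra unit of r is worth 5 units of q at the margin.

MRS = 5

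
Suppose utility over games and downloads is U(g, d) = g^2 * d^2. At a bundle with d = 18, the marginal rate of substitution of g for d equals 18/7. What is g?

MU_g = 2·g·d^2 and MU_d = 2·g^2·d.
MRS = MU_g/MU_d = d/g.
Substitute d = 18: MRS = 18/g. Setting 18/g = 18/7 gives g = 18/(18/7) = 7.

g = 7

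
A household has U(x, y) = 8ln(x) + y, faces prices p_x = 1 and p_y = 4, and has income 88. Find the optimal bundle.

x* = 32, y* = 14

MU_x = 8/x, MU_y = 1.
MRS = 8/x ÷ 1.
Tangency: set MRS = p_x/p_y = 1/4 = 0.25.
MRS depends only on x: 8/x = 0.25 ⇒ x* = 8/0.25 = 32.
From the budget, 4·y = 88 − 1·32 = 56, so y* = 14.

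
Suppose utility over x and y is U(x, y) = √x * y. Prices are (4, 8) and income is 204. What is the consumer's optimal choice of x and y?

MU_x = 0.5·x^(-0.5)·y and MU_y = √x.
MRS = MU_x/MU_y = (0.5)·y/x.
Tangency: set MRS = p_x/p_y = 4/8 = 0.5.
So (0.5)·y/x = 0.5, i.e. y = x.
Substitute into the budget 4·x + 8·y = 204: 12·x = 204, so x* = 17.
Then y* = 17.

x* = 17, y* = 17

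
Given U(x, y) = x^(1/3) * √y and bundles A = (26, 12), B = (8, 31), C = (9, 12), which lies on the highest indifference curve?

Bundle B

Evaluate utility at each bundle:
U(A) = 10.262.
U(B) = 11.136.
U(C) = 7.206.
Highest utility is B, so B ≻ A ≻ C.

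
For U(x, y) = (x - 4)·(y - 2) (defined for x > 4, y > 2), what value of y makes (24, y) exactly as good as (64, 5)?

U(64, 5) = 180.
Set U(24, y) = 180 and solve.
With x = 24: (24 − 4) = 20, so (y − 2) = 180/20 = 9.
So y = 2 + 9 = 11.
Check: U(24, 11) = 180.

y = 11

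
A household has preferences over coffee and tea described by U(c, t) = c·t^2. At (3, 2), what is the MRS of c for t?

MU_c = t^2 and MU_t = 2·c·t.
MRS = MU_c/MU_t = (1/2)·t/c.
At (3, 2): MRS = 1/3.
That is, one extra unit of c is worth 1/3 units of t at the margin.

MRS = 1/3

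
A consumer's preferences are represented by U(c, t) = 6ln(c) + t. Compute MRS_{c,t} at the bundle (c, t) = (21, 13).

MU_c = 6/c, MU_t = 1.
MRS = 6/c ÷ 1.
At (21, 13): MRS = 2/7.
That is, one extra unit of c is worth 2/7 units of t at the margin.

MRS = 2/7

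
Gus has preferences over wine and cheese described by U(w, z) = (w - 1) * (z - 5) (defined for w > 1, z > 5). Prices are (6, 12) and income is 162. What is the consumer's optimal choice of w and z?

MU_w = (z−5), MU_z = (w−1).
MRS = (z−5)/(w−1).
Tangency: set MRS = p_w/p_z = 6/12 = 0.5.
So (z − 5)/(w − 1) = 0.5, i.e. (z − 5) = 0.5·(w − 1).
Rewrite the budget in excess-of-subsistence terms: 6·(w − 1) + 12·(z − 5) = 162 − 6·1 − 12·5 = 96.
Substituting, 12·(w − 1) = 96, so w − 1 = 8 and w* = 9.
Then z − 5 = 0.5·8 = 4, so z* = 9.

w* = 9, z* = 9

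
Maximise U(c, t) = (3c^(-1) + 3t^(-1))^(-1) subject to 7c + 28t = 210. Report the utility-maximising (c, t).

For CES with ρ = -1, MRS = (t/c)^2.
Tangency: set MRS = p_c/p_t = 7/28 = 0.25.
So (t/c)^2 = 0.25; taking the square root, t/c = 0.5, i.e. t = 0.5·c.
Substitute into the budget 7·c + 28·t = 210: 21·c = 210, so c* = 10 and t* = 0.5·10 = 5.

c* = 10, t* = 5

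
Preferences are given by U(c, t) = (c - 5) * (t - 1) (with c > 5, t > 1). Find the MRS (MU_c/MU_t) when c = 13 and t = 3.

MU_c = (t−1), MU_t = (c−5).
MRS = (t−1)/(c−5).
At (13, 3): MRS = 0.25.
That is, one extra unit of c is worth 0.25 units of t at the margin.

MRS = 0.25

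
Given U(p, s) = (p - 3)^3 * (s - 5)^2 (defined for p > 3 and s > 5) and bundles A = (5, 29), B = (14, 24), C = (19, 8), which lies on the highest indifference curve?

Bundle B

Evaluate utility at each bundle:
U(A) = 4608.
U(B) = 480491.
U(C) = 36864.
Highest utility is B, so B ≻ C ≻ A.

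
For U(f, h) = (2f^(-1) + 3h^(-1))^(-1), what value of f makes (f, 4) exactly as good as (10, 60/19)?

U depends on (f, h) only through S = 2f^(-1) + 3h^(-1), so equal utility means equal S. At (10, 60/19): S = 1.15.
With h = 4: 3·4^(-1) = 0.75, so 2f^(-1) = 1.15 − 0.75 = 0.4, i.e. f^(-1) = 0.2.
Hence f = 1/0.2 = 5.
Check: U(5, 4) = 0.8696.

f = 5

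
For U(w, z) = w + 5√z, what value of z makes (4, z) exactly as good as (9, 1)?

z = 4

U(9, 1) = 14.
Set U(4, z) = 14 and solve.
With w = 4: 5√z = 14 − 4 = 10, so √z = 2 and z = 4.
Check: U(4, 4) = 14.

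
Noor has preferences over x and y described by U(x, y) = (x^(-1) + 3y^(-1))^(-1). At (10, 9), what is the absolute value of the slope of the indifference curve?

For CES with ρ = -1, MRS = (1/3)·(y/x)^2.
At (10, 9): MRS = 27/100.
That is, one extra unit of x is worth 27/100 units of y at the margin.

MRS = 27/100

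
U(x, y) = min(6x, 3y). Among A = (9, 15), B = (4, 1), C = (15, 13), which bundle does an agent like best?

Bundle A

Evaluate utility at each bundle:
U(A) = 45.
U(B) = 3.
U(C) = 39.
Highest utility is A, so A ≻ C ≻ B.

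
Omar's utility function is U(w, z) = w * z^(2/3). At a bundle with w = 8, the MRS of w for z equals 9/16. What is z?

MU_w = z^(2/3) and MU_z = 2/3·w·z^(-1/3).
MRS = MU_w/MU_z = (1.5)·z/w.
Substitute w = 8: MRS = z/(16/3). Setting z/(16/3) = 9/16 gives z = (9/16)·(16/3) = 3.

z = 3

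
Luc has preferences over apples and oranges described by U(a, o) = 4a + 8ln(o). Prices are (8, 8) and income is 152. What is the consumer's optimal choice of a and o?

MU_a = 4, MU_o = 8/o.
MRS = 4 ÷ (8/o).
Tangency: set MRS = p_a/p_o = 8/8 = 1.
MRS depends only on o: 0.5·o = 1 ⇒ o* = 1/0.5 = 2.
From the budget, 8·a = 152 − 8·2 = 136, so a* = 17.

a* = 17, o* = 2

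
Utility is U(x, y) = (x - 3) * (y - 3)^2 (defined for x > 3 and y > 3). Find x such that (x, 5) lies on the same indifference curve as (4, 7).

x = 7

U(4, 7) = 16.
Set U(x, 5) = 16 and solve.
With y = 5: (5 − 3)^2 = 4, so (x − 3) = 16/4 = 4.
So x = 3 + 4 = 7.
Check: U(7, 5) = 16.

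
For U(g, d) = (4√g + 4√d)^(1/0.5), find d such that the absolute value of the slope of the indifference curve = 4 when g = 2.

For CES with ρ = 0.5, MRS = √(d/g).
Setting √(d/2) = 4 gives d/2 = 16 and d = 32.

d = 32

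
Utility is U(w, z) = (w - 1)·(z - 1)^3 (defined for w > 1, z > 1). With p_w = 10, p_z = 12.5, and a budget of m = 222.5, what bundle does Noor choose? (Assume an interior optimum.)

MU_w = (z−1)^3, MU_z = 3·(w−1)·(z−1)^2.
MRS = (1/3)·(z−1)/(w−1).
Tangency: set MRS = p_w/p_z = 10/12.5 = 0.8.
So (1/3)·(z − 1)/(w − 1) = 0.8, i.e. (z − 1) = 2.4·(w − 1).
Rewrite the budget in excess-of-subsistence terms: 10·(w − 1) + 12.5·(z − 1) = 222.5 − 10·1 − 12.5·1 = 200.
Substituting, 40·(w − 1) = 200, so w − 1 = 5 and w* = 6.
Then z − 1 = 2.4·5 = 12, so z* = 13.

w* = 6, z* = 13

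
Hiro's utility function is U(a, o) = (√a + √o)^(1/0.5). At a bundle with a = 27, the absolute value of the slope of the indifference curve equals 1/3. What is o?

o = 3

For CES with ρ = 0.5, MRS = √(o/a).
Setting √(o/27) = 1/3 gives o/27 = 1/9 and o = 3.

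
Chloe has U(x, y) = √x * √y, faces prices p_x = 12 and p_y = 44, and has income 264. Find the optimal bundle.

MU_x = 0.5·x^(-0.5)·√y and MU_y = 0.5·√x·y^(-0.5).
MRS = MU_x/MU_y = y/x.
Tangency: set MRS = p_x/p_y = 12/44 = 3/11.
So y/x = 3/11, i.e. y = (3/11)·x.
Substitute into the budget 12·x + 44·y = 264: 24·x = 264, so x* = 11.
Then y* = (3/11)·11 = 3.

x* = 11, y* = 3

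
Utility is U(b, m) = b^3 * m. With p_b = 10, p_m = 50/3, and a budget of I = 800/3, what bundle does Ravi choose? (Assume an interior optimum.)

MU_b = 3·b^2·m and MU_m = b^3.
MRS = MU_b/MU_m = (3/1)·m/b.
Tangency: set MRS = p_b/p_m = 10/(50/3) = 0.6.
So (3/1)·m/b = 0.6, i.e. m = 0.2·b.
Substitute into the budget 10·b + (50/3)·m = 800/3: (40/3)·b = 800/3, so b* = 20.
Then m* = 0.2·20 = 4.

b* = 20, m* = 4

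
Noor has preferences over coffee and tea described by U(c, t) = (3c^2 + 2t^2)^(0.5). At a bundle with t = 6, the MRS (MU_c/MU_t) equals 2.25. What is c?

For CES with ρ = 2, MRS = (3/2)·(t/c)^(-1).
Setting (3/2)·(6/c)^(-1) = 2.25 gives (6/c)^(-1) = 1.5, so 6/c = 2/3 and c = 9.

c = 9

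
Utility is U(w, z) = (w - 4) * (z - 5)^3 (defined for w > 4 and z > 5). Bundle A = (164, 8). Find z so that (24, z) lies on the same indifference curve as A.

z = 11

U(164, 8) = 4320.
Set U(24, z) = 4320 and solve.
With w = 24: (24 − 4) = 20, so (z − 5)^3 = 4320/20 = 216.
Taking the cube root (with z > 5): z − 5 = 6, so z = 11.
Check: U(24, 11) = 4320.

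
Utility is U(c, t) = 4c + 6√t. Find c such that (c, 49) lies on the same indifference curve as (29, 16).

c = 24.5

U(29, 16) = 140.
Set U(c, 49) = 140 and solve.
With t = 49: √49 = 7, so 4c = 140 − 6·7 = 98 and c = 24.5.
Check: U(24.5, 49) = 140.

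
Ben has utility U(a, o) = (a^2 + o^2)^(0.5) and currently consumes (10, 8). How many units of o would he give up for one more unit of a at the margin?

For CES with ρ = 2, MRS = (o/a)^(-1).
At (10, 8): MRS = 1.25.
The indifference curve has slope −1.25 at this bundle.

MRS = 1.25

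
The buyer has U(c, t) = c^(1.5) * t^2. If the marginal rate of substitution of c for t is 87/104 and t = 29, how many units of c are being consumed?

MU_c = 1.5·√c·t^2 and MU_t = 2·c^(1.5)·t.
MRS = MU_c/MU_t = (0.75)·t/c.
Substitute t = 29: MRS = 21.75/c. Setting 21.75/c = 87/104 gives c = 21.75/(87/104) = 26.

c = 26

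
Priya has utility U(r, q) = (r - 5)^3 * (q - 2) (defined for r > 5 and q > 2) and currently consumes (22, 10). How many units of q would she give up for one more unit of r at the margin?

MU_r = 3·(r−5)^2·(q−2), MU_q = (r−5)^3.
MRS = (3/1)·(q−2)/(r−5).
At (22, 10): MRS = 24/17.
The indifference curve has slope −24/17 at this bundle.

MRS = 24/17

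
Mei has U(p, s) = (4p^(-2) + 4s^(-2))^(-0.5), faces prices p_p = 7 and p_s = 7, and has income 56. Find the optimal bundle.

For CES with ρ = -2, MRS = (s/p)^3.
Tangency: set MRS = p_p/p_s = 7/7 = 1.
So (s/p)^3 = 1; taking the cube root, s/p = 1, i.e. s = p.
Substitute into the budget 7·p + 7·s = 56: 14·p = 56, so p* = 4 and s* = 4.

p* = 4, s* = 4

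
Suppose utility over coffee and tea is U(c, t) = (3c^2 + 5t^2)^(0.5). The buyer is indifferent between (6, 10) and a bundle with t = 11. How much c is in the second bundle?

c = 1

U depends on (c, t) only through S = 3c^2 + 5t^2, so equal utility means equal S. At (6, 10): S = 608.
With t = 11: 5·11^2 = 605, so 3c^2 = 608 − 605 = 3, i.e. c^2 = 1.
Hence c = √1 = 1.
Check: U(1, 11) = 24.6577.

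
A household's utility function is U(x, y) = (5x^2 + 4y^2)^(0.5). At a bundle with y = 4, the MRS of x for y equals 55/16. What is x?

For CES with ρ = 2, MRS = (5/4)·(y/x)^(-1).
Setting (5/4)·(4/x)^(-1) = 55/16 gives (4/x)^(-1) = 2.75, so 4/x = 4/11 and x = 11.

x = 11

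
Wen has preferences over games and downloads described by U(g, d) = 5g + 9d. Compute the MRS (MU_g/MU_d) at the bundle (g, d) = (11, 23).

MRS = 5/9

MU_g = 5, MU_d = 9, so MRS = 5/9 at every bundle.
At (11, 23): MRS = 5/9.
That is, one extra unit of g is worth 5/9 units of d at the margin.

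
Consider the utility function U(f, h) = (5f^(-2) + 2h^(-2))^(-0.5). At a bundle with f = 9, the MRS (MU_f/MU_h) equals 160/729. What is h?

h = 4

For CES with ρ = -2, MRS = (5/2)·(h/f)^3.
Setting (5/2)·(h/9)^3 = 160/729 gives (h/9)^3 = 64/729, so h/9 = 4/9 and h = 4.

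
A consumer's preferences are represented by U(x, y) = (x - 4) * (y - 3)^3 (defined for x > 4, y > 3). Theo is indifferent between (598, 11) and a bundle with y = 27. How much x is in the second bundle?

U(598, 11) = 304128.
Set U(x, 27) = 304128 and solve.
With y = 27: (27 − 3)^3 = 13824, so (x − 4) = 304128/13824 = 22.
So x = 4 + 22 = 26.
Check: U(26, 27) = 304128.

x = 26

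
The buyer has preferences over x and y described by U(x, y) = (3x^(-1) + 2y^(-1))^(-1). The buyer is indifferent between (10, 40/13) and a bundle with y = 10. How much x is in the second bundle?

x = 4

U depends on (x, y) only through S = 3x^(-1) + 2y^(-1), so equal utility means equal S. At (10, 40/13): S = 0.95.
With y = 10: 2·10^(-1) = 0.2, so 3x^(-1) = 0.95 − 0.2 = 0.75, i.e. x^(-1) = 0.25.
Hence x = 1/0.25 = 4.
Check: U(4, 10) = 1.0526.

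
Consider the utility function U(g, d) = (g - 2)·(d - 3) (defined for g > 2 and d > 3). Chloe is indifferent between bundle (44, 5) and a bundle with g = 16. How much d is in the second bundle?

U(44, 5) = 84.
Set U(16, d) = 84 and solve.
With g = 16: (16 − 2) = 14, so (d − 3) = 84/14 = 6.
So d = 3 + 6 = 9.
Check: U(16, 9) = 84.

d = 9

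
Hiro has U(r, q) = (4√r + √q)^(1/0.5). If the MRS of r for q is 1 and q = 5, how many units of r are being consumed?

For CES with ρ = 0.5, MRS = (4/1)·√(q/r).
Setting (4/1)·√(5/r) = 1 gives √(5/r) = 0.25, so 5/r = 1/16 and r = 80.

r = 80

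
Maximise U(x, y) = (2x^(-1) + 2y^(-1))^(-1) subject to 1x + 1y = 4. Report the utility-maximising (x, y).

For CES with ρ = -1, MRS = (y/x)^2.
Tangency: set MRS = p_x/p_y = 1/1 = 1.
So (y/x)^2 = 1; taking the square root, y/x = 1, i.e. y = x.
Substitute into the budget 1·x + 1·y = 4: 2·x = 4, so x* = 2 and y* = 2.

x* = 2, y* = 2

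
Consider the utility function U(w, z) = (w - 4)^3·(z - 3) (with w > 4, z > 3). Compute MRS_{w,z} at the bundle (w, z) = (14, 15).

MRS = 3.6

MU_w = 3·(w−4)^2·(z−3), MU_z = (w−4)^3.
MRS = (3/1)·(z−3)/(w−4).
At (14, 15): MRS = 3.6.
The indifference curve has slope −3.6 at this bundle.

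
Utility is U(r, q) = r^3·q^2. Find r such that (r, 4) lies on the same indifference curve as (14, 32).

r = 56

U(14, 32) = 2809856.
Set U(r, 4) = 2809856 and solve.
With q = 4: 4^2 = 16, so r^3 = 2809856/16 = 175616; taking the cube root, r = 56.
Check: U(56, 4) = 2809856.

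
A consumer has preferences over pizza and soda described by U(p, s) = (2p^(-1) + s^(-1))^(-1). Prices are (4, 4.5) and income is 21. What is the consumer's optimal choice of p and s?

For CES with ρ = -1, MRS = (2/1)·(s/p)^2.
Tangency: set MRS = p_p/p_s = 4/4.5 = 8/9.
So (s/p)^2 = 4/9; taking the square root, s/p = 2/3, i.e. s = (2/3)·p.
Substitute into the budget 4·p + 4.5·s = 21: 7·p = 21, so p* = 3 and s* = (2/3)·3 = 2.

p* = 3, s* = 2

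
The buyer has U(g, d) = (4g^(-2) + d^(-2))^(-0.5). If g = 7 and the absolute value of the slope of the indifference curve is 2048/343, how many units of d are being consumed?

For CES with ρ = -2, MRS = (4/1)·(d/g)^3.
Setting (4/1)·(d/7)^3 = 2048/343 gives (d/7)^3 = 512/343, so d/7 = 8/7 and d = 8.

d = 8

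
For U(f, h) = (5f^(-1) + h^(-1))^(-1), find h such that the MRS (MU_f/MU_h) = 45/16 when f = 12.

For CES with ρ = -1, MRS = (5/1)·(h/f)^2.
Setting (5/1)·(h/12)^2 = 45/16 gives (h/12)^2 = 9/16, so h/12 = 0.75 and h = 9.

h = 9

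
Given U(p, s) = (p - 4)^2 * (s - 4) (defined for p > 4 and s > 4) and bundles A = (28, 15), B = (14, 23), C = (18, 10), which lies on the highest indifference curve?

Evaluate utility at each bundle:
U(A) = 6336.
U(B) = 1900.
U(C) = 1176.
Highest utility is A, so A ≻ B ≻ C.

Bundle A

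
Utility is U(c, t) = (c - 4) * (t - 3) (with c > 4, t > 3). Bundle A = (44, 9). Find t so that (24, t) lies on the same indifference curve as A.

U(44, 9) = 240.
Set U(24, t) = 240 and solve.
With c = 24: (24 − 4) = 20, so (t − 3) = 240/20 = 12.
So t = 3 + 12 = 15.
Check: U(24, 15) = 240.

t = 15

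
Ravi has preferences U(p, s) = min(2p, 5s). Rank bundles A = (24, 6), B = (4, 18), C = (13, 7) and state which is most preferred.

Bundle A

Evaluate utility at each bundle:
U(A) = 30.
U(B) = 8.
U(C) = 26.
Highest utility is A, so A ≻ C ≻ B.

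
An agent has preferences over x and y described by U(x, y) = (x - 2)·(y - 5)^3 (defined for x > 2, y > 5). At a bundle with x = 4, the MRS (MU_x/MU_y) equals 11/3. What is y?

MU_x = (y−5)^3, MU_y = 3·(x−2)·(y−5)^2.
MRS = (1/3)·(y−5)/(x−2).
Substitute x = 4: MRS = (y − 5)/6. Setting this equal to 11/3 gives y − 5 = (11/3)·6 = 22, so y = 27.

y = 27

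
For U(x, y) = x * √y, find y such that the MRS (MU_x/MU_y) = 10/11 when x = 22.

y = 10

MU_x = √y and MU_y = 0.5·x·y^(-0.5).
MRS = MU_x/MU_y = (2)·y/x.
Substitute x = 22: MRS = y/11. Setting y/11 = 10/11 gives y = (10/11)·11 = 10.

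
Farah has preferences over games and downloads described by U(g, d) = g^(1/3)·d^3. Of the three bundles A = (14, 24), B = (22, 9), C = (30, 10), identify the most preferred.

Evaluate utility at each bundle:
U(A) = 33317.807.
U(B) = 2042.687.
U(C) = 3107.233.
Highest utility is A, so A ≻ C ≻ B.

Bundle A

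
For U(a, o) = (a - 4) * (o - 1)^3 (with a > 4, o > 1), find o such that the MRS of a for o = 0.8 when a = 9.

o = 13

MU_a = (o−1)^3, MU_o = 3·(a−4)·(o−1)^2.
MRS = (1/3)·(o−1)/(a−4).
Substitute a = 9: MRS = (o − 1)/15. Setting this equal to 0.8 gives o − 1 = 0.8·15 = 12, so o = 13.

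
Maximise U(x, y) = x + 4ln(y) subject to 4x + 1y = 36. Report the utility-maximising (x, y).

x* = 5, y* = 16

MU_x = 1, MU_y = 4/y.
MRS = 1 ÷ (4/y).
Tangency: set MRS = p_x/p_y = 4/1 = 4.
MRS depends only on y: 0.25·y = 4 ⇒ y* = 4/0.25 = 16.
From the budget, 4·x = 36 − 1·16 = 20, so x* = 5.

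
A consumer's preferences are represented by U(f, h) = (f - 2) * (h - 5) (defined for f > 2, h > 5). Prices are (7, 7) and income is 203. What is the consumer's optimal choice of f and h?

MU_f = (h−5), MU_h = (f−2).
MRS = (h−5)/(f−2).
Tangency: set MRS = p_f/p_h = 7/7 = 1.
So (h − 5)/(f − 2) = 1, i.e. (h − 5) = (f − 2).
Rewrite the budget in excess-of-subsistence terms: 7·(f − 2) + 7·(h − 5) = 203 − 7·2 − 7·5 = 154.
Substituting, 14·(f − 2) = 154, so f − 2 = 11 and f* = 13.
Then h − 5 = 11, so h* = 16.

f* = 13, h* = 16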